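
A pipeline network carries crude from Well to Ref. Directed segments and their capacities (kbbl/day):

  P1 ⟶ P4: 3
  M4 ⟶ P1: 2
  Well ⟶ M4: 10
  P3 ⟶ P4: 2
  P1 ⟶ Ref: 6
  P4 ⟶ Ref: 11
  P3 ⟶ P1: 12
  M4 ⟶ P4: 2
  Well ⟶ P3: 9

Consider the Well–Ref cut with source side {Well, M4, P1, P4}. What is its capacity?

26

Edges leaving {Well, M4, P1, P4}: Well→P3 (9), P1→Ref (6), P4→Ref (11).
Cut capacity = 9 + 6 + 11 = 26.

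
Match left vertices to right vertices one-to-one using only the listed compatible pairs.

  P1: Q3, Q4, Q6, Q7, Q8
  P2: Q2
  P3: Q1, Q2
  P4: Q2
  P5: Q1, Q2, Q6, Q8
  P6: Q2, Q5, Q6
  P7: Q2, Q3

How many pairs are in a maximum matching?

Unit-capacity flow: source→left, listed edges, right→sink; max matching = max flow.
Augmenting path P1→Q3 (+1); matched 1.
Augmenting path P2→Q2 (+1); matched 2.
Augmenting path P3→Q1 (+1); matched 3.
Augmenting path P5→Q6 (+1); matched 4.
Augmenting path P6→Q5 (+1); matched 5.
Augmenting path P7→Q3→P1→Q4 (+1); matched 6.
No augmenting path remains; maximum matching = 6.
König certificate: {P1, P3, P5, P6, P7, Q2} is a vertex cover of size 6 (every listed pair touches it), so no matching can be larger.

6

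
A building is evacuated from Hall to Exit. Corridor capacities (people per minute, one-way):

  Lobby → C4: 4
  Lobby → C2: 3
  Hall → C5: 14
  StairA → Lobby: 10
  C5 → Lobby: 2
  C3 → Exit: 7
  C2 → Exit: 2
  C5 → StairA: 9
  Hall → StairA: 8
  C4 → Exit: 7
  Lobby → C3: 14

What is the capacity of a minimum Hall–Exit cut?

Augment Hall→C5→Lobby→C4→Exit: bottleneck 2, flow now 2.
Augment Hall→StairA→Lobby→C4→Exit: bottleneck 2, flow now 4.
Augment Hall→StairA→Lobby→C3→Exit: bottleneck 6, flow now 10.
Augment Hall→C5→StairA→Lobby→C3→Exit: bottleneck 1, flow now 11.
Augment Hall→C5→StairA→Lobby→C2→Exit: bottleneck 1, flow now 12.
No augmenting path remains; maximum flow = 12.
By max-flow min-cut, the minimum cut capacity equals the max flow.
In the residual graph, reachable from Hall: {Hall, C5, StairA}.
Min-cut edges: C5→Lobby (2), StairA→Lobby (10); capacity 2 + 10 = 12.

12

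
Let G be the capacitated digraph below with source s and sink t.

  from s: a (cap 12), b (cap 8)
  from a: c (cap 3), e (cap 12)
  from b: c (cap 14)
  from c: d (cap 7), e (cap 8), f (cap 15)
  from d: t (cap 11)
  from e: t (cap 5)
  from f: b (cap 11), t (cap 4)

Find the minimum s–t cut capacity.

Augment s→a→e→t: bottleneck 5, flow now 5.
Augment s→a→c→d→t: bottleneck 3, flow now 8.
Augment s→b→c→d→t: bottleneck 4, flow now 12.
Augment s→b→c→f→t: bottleneck 4, flow now 16.
No augmenting path remains; maximum flow = 16.
By max-flow min-cut, the minimum cut capacity equals the max flow.
In the residual graph, reachable from s: {s, a, e}.
Min-cut edges: s→b (8), a→c (3), e→t (5); capacity 8 + 3 + 5 = 16.

16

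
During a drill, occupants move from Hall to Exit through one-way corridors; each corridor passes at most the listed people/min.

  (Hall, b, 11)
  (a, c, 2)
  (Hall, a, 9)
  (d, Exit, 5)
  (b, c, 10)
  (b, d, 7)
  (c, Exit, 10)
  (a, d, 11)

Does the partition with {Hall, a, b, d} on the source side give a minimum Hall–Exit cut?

No — its capacity is 17, but the minimum cut has capacity 15.

Given cut capacity: 2 + 10 + 5 = 17.
Augment Hall→a→c→Exit: bottleneck 2, flow now 2.
Augment Hall→a→d→Exit: bottleneck 5, flow now 7.
Augment Hall→b→c→Exit: bottleneck 8, flow now 15.
No augmenting path remains; maximum flow = 15.
In the residual graph, reachable from Hall: {Hall, a, b, c, d}.
Min-cut edges: c→Exit (10), d→Exit (5); capacity 10 + 5 = 15.
Cut capacity 17 exceeds the max flow 15, so it is not minimum.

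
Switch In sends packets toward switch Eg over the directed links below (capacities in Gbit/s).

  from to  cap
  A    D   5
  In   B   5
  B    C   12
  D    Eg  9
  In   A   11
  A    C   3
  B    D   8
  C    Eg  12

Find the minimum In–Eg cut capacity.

13

Augment In→A→C→Eg: bottleneck 3, flow now 3.
Augment In→A→D→Eg: bottleneck 5, flow now 8.
Augment In→B→C→Eg: bottleneck 5, flow now 13.
No augmenting path remains; maximum flow = 13.
By max-flow min-cut, the minimum cut capacity equals the max flow.
In the residual graph, reachable from In: {In, A}.
Min-cut edges: In→B (5), A→C (3), A→D (5); capacity 5 + 3 + 5 = 13.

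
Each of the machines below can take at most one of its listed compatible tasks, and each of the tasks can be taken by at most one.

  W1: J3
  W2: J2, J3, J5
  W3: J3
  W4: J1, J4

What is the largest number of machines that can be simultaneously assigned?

3

Unit-capacity flow: source→left, listed edges, right→sink; max matching = max flow.
Augmenting path W1→J3 (+1); matched 1.
Augmenting path W2→J2 (+1); matched 2.
Augmenting path W4→J1 (+1); matched 3.
No augmenting path remains; maximum matching = 3.
König certificate: {W2, W4, J3} is a vertex cover of size 3 (every listed pair touches it), so no matching can be larger.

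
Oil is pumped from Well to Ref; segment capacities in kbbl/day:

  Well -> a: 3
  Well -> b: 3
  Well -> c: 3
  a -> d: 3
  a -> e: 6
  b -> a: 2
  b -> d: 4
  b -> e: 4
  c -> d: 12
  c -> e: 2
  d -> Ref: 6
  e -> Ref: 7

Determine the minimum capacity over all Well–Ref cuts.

Augment Well→a→d→Ref: bottleneck 3, flow now 3.
Augment Well→b→d→Ref: bottleneck 3, flow now 6.
Augment Well→c→e→Ref: bottleneck 2, flow now 8.
Augment Well→c→d→a→e→Ref: bottleneck 1, flow now 9. (uses reverse residual edge)
No augmenting path remains; maximum flow = 9.
By max-flow min-cut, the minimum cut capacity equals the max flow.
In the residual graph, reachable from Well: {Well}.
Min-cut edges: Well→a (3), Well→b (3), Well→c (3); capacity 3 + 3 + 3 = 9.

9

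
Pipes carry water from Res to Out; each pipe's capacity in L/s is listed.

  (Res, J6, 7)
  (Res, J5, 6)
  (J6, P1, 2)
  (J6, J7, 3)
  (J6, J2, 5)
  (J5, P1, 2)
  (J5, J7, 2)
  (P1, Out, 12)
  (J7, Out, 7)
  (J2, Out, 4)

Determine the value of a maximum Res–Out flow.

11

Augment Res→J6→P1→Out: bottleneck 2, flow now 2.
Augment Res→J6→J7→Out: bottleneck 3, flow now 5.
Augment Res→J6→J2→Out: bottleneck 2, flow now 7.
Augment Res→J5→P1→Out: bottleneck 2, flow now 9.
Augment Res→J5→J7→Out: bottleneck 2, flow now 11.
No augmenting path remains; maximum flow = 11.
In the residual graph, reachable from Res: {Res, J5}.
Min-cut edges: Res→J6 (7), J5→P1 (2), J5→J7 (2); capacity 7 + 2 + 2 = 11.
This cut is saturated, so no flow can exceed 11.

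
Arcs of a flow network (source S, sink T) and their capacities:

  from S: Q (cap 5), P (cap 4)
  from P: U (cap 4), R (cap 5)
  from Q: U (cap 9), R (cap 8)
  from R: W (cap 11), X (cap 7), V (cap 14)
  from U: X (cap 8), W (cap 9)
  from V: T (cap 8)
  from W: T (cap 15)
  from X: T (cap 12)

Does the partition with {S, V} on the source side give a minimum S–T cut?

Given cut capacity: 4 + 5 + 8 = 17.
Augment S→P→R→V→T: bottleneck 4, flow now 4.
Augment S→Q→R→V→T: bottleneck 4, flow now 8.
Augment S→Q→R→W→T: bottleneck 1, flow now 9.
No augmenting path remains; maximum flow = 9.
In the residual graph, reachable from S: {S}.
Min-cut edges: S→P (4), S→Q (5); capacity 4 + 5 = 9.
Cut capacity 17 exceeds the max flow 9, so it is not minimum.

No — its capacity is 17, but the minimum cut has capacity 9.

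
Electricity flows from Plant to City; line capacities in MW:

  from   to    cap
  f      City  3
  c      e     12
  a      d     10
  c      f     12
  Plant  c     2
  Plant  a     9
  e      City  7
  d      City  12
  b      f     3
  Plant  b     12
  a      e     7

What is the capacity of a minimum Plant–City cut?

Augment Plant→a→d→City: bottleneck 9, flow now 9.
Augment Plant→b→f→City: bottleneck 3, flow now 12.
Augment Plant→c→e→City: bottleneck 2, flow now 14.
No augmenting path remains; maximum flow = 14.
By max-flow min-cut, the minimum cut capacity equals the max flow.
In the residual graph, reachable from Plant: {Plant, b}.
Min-cut edges: Plant→a (9), Plant→c (2), b→f (3); capacity 9 + 2 + 3 = 14.

14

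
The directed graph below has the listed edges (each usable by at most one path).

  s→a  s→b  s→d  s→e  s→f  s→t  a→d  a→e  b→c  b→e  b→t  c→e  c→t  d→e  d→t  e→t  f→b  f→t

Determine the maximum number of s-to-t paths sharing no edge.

5

Assign every edge capacity 1; by Menger, the answer equals the max flow.
Path s→t (+1); total 1.
Path s→b→t (+1); total 2.
Path s→d→t (+1); total 3.
Path s→e→t (+1); total 4.
Path s→f→t (+1); total 5.
No residual s→t path; max flow = 5.
Certifying cut of size 5: {d→t, e→t, s→b, s→f, s→t}.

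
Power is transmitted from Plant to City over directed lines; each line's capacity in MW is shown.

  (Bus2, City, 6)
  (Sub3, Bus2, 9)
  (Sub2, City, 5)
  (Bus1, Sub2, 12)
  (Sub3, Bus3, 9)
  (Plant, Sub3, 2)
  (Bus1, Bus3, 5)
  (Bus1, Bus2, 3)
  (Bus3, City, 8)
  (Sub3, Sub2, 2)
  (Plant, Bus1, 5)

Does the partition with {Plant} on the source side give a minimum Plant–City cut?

Yes — it is a minimum cut (capacity 7).

Given cut capacity: 2 + 5 = 7.
Augment Plant→Sub3→Sub2→City: bottleneck 2, flow now 2.
Augment Plant→Bus1→Sub2→City: bottleneck 3, flow now 5.
Augment Plant→Bus1→Bus2→City: bottleneck 2, flow now 7.
No augmenting path remains; maximum flow = 7.
Cut capacity 7 equals the max flow, so it is a minimum cut.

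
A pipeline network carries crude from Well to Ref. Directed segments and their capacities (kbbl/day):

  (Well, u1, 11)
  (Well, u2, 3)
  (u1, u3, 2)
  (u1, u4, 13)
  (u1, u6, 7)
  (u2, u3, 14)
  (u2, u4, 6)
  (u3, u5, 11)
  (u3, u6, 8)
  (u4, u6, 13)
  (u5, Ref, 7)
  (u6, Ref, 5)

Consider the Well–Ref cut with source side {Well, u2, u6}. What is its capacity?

36

Edges leaving {Well, u2, u6}: Well→u1 (11), u2→u3 (14), u2→u4 (6), u6→Ref (5).
Cut capacity = 11 + 14 + 6 + 5 = 36.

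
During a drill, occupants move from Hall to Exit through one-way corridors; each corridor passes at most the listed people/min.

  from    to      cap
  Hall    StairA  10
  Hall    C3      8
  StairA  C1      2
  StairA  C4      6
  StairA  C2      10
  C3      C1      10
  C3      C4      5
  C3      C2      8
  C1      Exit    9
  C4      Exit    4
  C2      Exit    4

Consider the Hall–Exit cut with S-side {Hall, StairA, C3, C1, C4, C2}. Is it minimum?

Yes — it is a minimum cut (capacity 17).

Given cut capacity: 9 + 4 + 4 = 17.
Augment Hall→StairA→C1→Exit: bottleneck 2, flow now 2.
Augment Hall→StairA→C4→Exit: bottleneck 4, flow now 6.
Augment Hall→StairA→C2→Exit: bottleneck 4, flow now 10.
Augment Hall→C3→C1→Exit: bottleneck 7, flow now 17.
No augmenting path remains; maximum flow = 17.
Cut capacity 17 equals the max flow, so it is a minimum cut.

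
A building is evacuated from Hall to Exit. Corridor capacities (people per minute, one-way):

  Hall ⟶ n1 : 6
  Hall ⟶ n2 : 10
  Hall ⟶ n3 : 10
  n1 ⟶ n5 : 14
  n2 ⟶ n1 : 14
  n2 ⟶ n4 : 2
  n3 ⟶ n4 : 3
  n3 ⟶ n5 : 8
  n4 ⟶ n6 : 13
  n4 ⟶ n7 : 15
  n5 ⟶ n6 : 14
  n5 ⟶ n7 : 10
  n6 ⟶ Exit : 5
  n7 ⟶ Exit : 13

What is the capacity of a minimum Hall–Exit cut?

Augment Hall→n1→n5→n6→Exit: bottleneck 5, flow now 5.
Augment Hall→n1→n5→n7→Exit: bottleneck 1, flow now 6.
Augment Hall→n2→n4→n7→Exit: bottleneck 2, flow now 8.
Augment Hall→n3→n4→n7→Exit: bottleneck 3, flow now 11.
Augment Hall→n3→n5→n7→Exit: bottleneck 7, flow now 18.
No augmenting path remains; maximum flow = 18.
By max-flow min-cut, the minimum cut capacity equals the max flow.
In the residual graph, reachable from Hall: {Hall, n1, n2, n3, n4, n5, n6, n7}.
Min-cut edges: n6→Exit (5), n7→Exit (13); capacity 5 + 13 = 18.

18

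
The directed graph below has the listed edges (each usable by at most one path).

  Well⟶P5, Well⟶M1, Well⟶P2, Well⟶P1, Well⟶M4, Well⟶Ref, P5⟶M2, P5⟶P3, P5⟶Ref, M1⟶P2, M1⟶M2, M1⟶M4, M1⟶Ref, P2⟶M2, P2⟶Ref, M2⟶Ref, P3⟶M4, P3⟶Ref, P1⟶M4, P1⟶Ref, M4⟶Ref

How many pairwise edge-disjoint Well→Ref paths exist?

Assign every edge capacity 1; by Menger, the answer equals the max flow.
Path Well→Ref (+1); total 1.
Path Well→P5→Ref (+1); total 2.
Path Well→M1→Ref (+1); total 3.
Path Well→P2→Ref (+1); total 4.
Path Well→P1→Ref (+1); total 5.
Path Well→M4→Ref (+1); total 6.
No residual Well→Ref path; max flow = 6.
Certifying cut of size 6: {Well→M1, Well→M4, Well→P1, Well→P2, Well→P5, Well→Ref}.

6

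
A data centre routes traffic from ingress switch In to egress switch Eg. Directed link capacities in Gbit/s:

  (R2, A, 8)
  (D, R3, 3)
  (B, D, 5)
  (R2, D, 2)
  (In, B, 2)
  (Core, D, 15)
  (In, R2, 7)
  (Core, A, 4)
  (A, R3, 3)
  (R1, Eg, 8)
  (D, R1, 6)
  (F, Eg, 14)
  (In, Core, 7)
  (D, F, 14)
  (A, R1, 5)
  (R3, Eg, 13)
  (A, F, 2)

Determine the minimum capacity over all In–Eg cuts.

Augment In→Core→D→R1→Eg: bottleneck 6, flow now 6.
Augment In→Core→D→F→Eg: bottleneck 1, flow now 7.
Augment In→B→D→F→Eg: bottleneck 2, flow now 9.
Augment In→R2→D→F→Eg: bottleneck 2, flow now 11.
Augment In→R2→A→R1→Eg: bottleneck 2, flow now 13.
Augment In→R2→A→F→Eg: bottleneck 2, flow now 15.
Augment In→R2→A→R3→Eg: bottleneck 1, flow now 16.
No augmenting path remains; maximum flow = 16.
By max-flow min-cut, the minimum cut capacity equals the max flow.
In the residual graph, reachable from In: {In}.
Min-cut edges: In→Core (7), In→B (2), In→R2 (7); capacity 7 + 2 + 7 = 16.

16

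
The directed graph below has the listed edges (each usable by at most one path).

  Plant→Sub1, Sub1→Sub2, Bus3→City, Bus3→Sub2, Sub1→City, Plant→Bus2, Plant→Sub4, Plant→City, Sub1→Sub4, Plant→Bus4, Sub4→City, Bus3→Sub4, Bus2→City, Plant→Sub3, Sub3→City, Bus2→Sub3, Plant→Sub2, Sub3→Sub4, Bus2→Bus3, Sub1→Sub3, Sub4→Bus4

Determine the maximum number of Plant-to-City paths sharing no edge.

5

Assign every edge capacity 1; by Menger, the answer equals the max flow.
Path Plant→City (+1); total 1.
Path Plant→Bus2→City (+1); total 2.
Path Plant→Sub1→City (+1); total 3.
Path Plant→Sub4→City (+1); total 4.
Path Plant→Sub3→City (+1); total 5.
No residual Plant→City path; max flow = 5.
Certifying cut of size 5: {Plant→Bus2, Plant→City, Plant→Sub1, Plant→Sub3, Plant→Sub4}.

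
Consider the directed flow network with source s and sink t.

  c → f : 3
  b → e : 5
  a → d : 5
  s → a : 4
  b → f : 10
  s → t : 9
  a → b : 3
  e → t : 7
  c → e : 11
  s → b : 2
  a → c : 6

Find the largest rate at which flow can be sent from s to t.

Augment s→t: bottleneck 9, flow now 9.
Augment s→b→e→t: bottleneck 2, flow now 11.
Augment s→a→b→e→t: bottleneck 3, flow now 14.
Augment s→a→c→e→t: bottleneck 1, flow now 15.
No augmenting path remains; maximum flow = 15.
In the residual graph, reachable from s: {s}.
Min-cut edges: s→a (4), s→b (2), s→t (9); capacity 4 + 2 + 9 = 15.
This cut is saturated, so no flow can exceed 15.

15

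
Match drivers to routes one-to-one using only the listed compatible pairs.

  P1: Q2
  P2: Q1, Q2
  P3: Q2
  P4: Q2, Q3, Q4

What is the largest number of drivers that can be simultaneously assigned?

3

Unit-capacity flow: source→left, listed edges, right→sink; max matching = max flow.
Augmenting path P1→Q2 (+1); matched 1.
Augmenting path P2→Q1 (+1); matched 2.
Augmenting path P4→Q3 (+1); matched 3.
No augmenting path remains; maximum matching = 3.
König certificate: {P2, P4, Q2} is a vertex cover of size 3 (every listed pair touches it), so no matching can be larger.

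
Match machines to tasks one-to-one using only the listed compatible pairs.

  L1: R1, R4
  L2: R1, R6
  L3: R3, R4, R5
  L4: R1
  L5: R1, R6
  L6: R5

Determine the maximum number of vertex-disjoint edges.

Unit-capacity flow: source→left, listed edges, right→sink; max matching = max flow.
Augmenting path L1→R1 (+1); matched 1.
Augmenting path L2→R6 (+1); matched 2.
Augmenting path L3→R3 (+1); matched 3.
Augmenting path L6→R5 (+1); matched 4.
Augmenting path L4→R1→L1→R4 (+1); matched 5.
No augmenting path remains; maximum matching = 5.
König certificate: {L1, L3, L6, R1, R6} is a vertex cover of size 5 (every listed pair touches it), so no matching can be larger.

5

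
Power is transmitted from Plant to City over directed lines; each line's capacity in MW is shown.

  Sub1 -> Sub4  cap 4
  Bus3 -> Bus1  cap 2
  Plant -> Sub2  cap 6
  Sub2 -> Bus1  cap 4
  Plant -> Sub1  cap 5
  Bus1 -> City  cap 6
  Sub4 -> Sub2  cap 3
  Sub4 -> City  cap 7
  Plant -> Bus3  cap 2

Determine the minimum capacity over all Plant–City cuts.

10

Augment Plant→Bus3→Bus1→City: bottleneck 2, flow now 2.
Augment Plant→Sub2→Bus1→City: bottleneck 4, flow now 6.
Augment Plant→Sub1→Sub4→City: bottleneck 4, flow now 10.
No augmenting path remains; maximum flow = 10.
By max-flow min-cut, the minimum cut capacity equals the max flow.
In the residual graph, reachable from Plant: {Plant, Sub2, Sub1}.
Min-cut edges: Plant→Bus3 (2), Sub2→Bus1 (4), Sub1→Sub4 (4); capacity 2 + 4 + 4 = 10.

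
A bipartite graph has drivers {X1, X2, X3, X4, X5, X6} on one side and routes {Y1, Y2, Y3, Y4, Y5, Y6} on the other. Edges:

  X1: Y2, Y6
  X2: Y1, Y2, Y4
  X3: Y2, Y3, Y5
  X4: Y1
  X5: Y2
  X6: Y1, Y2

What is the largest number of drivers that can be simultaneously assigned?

Unit-capacity flow: source→left, listed edges, right→sink; max matching = max flow.
Augmenting path X1→Y2 (+1); matched 1.
Augmenting path X2→Y1 (+1); matched 2.
Augmenting path X3→Y3 (+1); matched 3.
Augmenting path X4→Y1→X2→Y4 (+1); matched 4.
Augmenting path X5→Y2→X1→Y6 (+1); matched 5.
No augmenting path remains; maximum matching = 5.
König certificate: {X1, X2, X3, Y1, Y2} is a vertex cover of size 5 (every listed pair touches it), so no matching can be larger.

5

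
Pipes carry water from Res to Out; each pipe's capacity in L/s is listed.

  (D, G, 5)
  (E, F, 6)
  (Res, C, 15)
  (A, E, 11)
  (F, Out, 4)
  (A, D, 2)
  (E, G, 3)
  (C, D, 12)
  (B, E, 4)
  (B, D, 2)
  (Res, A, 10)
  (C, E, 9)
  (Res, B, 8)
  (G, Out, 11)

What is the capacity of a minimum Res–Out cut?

Augment Res→A→D→G→Out: bottleneck 2, flow now 2.
Augment Res→A→E→F→Out: bottleneck 4, flow now 6.
Augment Res→A→E→G→Out: bottleneck 3, flow now 9.
Augment Res→B→D→G→Out: bottleneck 2, flow now 11.
Augment Res→C→D→G→Out: bottleneck 1, flow now 12.
No augmenting path remains; maximum flow = 12.
By max-flow min-cut, the minimum cut capacity equals the max flow.
In the residual graph, reachable from Res: {Res, A, B, C, D, E, F}.
Min-cut edges: D→G (5), E→G (3), F→Out (4); capacity 5 + 3 + 4 = 12.

12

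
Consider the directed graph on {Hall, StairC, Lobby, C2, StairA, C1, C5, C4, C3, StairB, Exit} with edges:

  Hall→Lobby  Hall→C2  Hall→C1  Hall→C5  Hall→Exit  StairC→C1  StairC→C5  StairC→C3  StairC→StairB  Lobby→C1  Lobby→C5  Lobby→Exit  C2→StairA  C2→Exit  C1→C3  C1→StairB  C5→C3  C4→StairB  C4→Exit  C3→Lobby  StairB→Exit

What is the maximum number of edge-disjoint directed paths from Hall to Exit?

4

Assign every edge capacity 1; by Menger, the answer equals the max flow.
Path Hall→Exit (+1); total 1.
Path Hall→Lobby→Exit (+1); total 2.
Path Hall→C2→Exit (+1); total 3.
Path Hall→C1→StairB→Exit (+1); total 4.
No residual Hall→Exit path; max flow = 4.
Certifying cut of size 4: {C1→StairB, Hall→C2, Hall→Exit, Lobby→Exit}.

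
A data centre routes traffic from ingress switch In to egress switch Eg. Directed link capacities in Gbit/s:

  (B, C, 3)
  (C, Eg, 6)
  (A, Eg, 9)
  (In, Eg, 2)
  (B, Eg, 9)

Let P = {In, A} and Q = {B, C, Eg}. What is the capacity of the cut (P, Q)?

11

Edges leaving {In, A}: In→Eg (2), A→Eg (9).
Cut capacity = 2 + 9 = 11.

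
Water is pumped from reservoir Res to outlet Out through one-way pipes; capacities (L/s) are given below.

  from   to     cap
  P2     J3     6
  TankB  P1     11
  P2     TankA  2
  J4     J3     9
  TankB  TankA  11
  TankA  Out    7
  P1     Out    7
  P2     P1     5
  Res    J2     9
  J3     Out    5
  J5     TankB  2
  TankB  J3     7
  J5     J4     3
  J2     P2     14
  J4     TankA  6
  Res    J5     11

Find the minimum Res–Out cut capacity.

Augment Res→J2→P2→P1→Out: bottleneck 5, flow now 5.
Augment Res→J2→P2→TankA→Out: bottleneck 2, flow now 7.
Augment Res→J2→P2→J3→Out: bottleneck 2, flow now 9.
Augment Res→J5→TankB→P1→Out: bottleneck 2, flow now 11.
Augment Res→J5→J4→TankA→Out: bottleneck 3, flow now 14.
No augmenting path remains; maximum flow = 14.
By max-flow min-cut, the minimum cut capacity equals the max flow.
In the residual graph, reachable from Res: {Res, J5}.
Min-cut edges: Res→J2 (9), J5→TankB (2), J5→J4 (3); capacity 9 + 2 + 3 = 14.

14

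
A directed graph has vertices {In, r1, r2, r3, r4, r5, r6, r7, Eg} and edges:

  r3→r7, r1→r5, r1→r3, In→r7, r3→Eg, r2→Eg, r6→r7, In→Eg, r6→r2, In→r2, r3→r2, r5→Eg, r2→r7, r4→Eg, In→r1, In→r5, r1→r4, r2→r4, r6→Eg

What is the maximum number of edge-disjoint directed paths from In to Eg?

4

Assign every edge capacity 1; by Menger, the answer equals the max flow.
Path In→Eg (+1); total 1.
Path In→r2→Eg (+1); total 2.
Path In→r5→Eg (+1); total 3.
Path In→r1→r3→Eg (+1); total 4.
No residual In→Eg path; max flow = 4.
Certifying cut of size 4: {In→Eg, In→r1, In→r2, In→r5}.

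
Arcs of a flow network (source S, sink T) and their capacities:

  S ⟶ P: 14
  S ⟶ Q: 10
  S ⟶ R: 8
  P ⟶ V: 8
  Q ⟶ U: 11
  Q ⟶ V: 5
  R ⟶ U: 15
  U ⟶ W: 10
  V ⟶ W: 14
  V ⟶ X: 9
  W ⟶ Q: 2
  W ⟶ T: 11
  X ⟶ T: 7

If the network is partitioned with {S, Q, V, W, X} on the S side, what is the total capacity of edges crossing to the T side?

Edges leaving {S, Q, V, W, X}: S→P (14), S→R (8), Q→U (11), W→T (11), X→T (7).
Cut capacity = 14 + 8 + 11 + 11 + 7 = 51.

51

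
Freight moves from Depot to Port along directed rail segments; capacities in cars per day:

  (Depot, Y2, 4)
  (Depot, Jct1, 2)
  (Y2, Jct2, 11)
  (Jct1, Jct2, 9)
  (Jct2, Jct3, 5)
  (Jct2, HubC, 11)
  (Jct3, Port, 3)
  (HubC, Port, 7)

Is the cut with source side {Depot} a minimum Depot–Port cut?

Given cut capacity: 4 + 2 = 6.
Augment Depot→Y2→Jct2→Jct3→Port: bottleneck 3, flow now 3.
Augment Depot→Y2→Jct2→HubC→Port: bottleneck 1, flow now 4.
Augment Depot→Jct1→Jct2→HubC→Port: bottleneck 2, flow now 6.
No augmenting path remains; maximum flow = 6.
Cut capacity 6 equals the max flow, so it is a minimum cut.

Yes — it is a minimum cut (capacity 6).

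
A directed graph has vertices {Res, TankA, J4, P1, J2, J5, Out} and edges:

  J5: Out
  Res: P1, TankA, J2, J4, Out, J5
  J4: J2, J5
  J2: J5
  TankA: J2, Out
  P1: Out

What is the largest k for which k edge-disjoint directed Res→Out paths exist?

4

Assign every edge capacity 1; by Menger, the answer equals the max flow.
Path Res→Out (+1); total 1.
Path Res→TankA→Out (+1); total 2.
Path Res→P1→Out (+1); total 3.
Path Res→J5→Out (+1); total 4.
No residual Res→Out path; max flow = 4.
Certifying cut of size 4: {J5→Out, Res→Out, Res→P1, Res→TankA}.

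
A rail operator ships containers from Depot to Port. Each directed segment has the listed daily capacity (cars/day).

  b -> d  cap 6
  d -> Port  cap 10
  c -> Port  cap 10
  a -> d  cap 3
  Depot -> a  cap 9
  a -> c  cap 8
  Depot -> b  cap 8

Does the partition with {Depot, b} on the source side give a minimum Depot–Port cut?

Given cut capacity: 9 + 6 = 15.
Augment Depot→a→c→Port: bottleneck 8, flow now 8.
Augment Depot→a→d→Port: bottleneck 1, flow now 9.
Augment Depot→b→d→Port: bottleneck 6, flow now 15.
No augmenting path remains; maximum flow = 15.
Cut capacity 15 equals the max flow, so it is a minimum cut.

Yes — it is a minimum cut (capacity 15).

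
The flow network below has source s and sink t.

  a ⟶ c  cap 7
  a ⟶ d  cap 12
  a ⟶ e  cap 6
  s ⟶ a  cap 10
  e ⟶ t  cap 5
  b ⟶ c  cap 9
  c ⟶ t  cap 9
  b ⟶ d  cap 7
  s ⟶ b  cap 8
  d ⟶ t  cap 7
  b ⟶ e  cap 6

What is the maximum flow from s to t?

Augment s→a→c→t: bottleneck 7, flow now 7.
Augment s→a→d→t: bottleneck 3, flow now 10.
Augment s→b→c→t: bottleneck 2, flow now 12.
Augment s→b→d→t: bottleneck 4, flow now 16.
Augment s→b→e→t: bottleneck 2, flow now 18.
No augmenting path remains; maximum flow = 18.
In the residual graph, reachable from s: {s}.
Min-cut edges: s→a (10), s→b (8); capacity 10 + 8 = 18.
This cut is saturated, so no flow can exceed 18.

18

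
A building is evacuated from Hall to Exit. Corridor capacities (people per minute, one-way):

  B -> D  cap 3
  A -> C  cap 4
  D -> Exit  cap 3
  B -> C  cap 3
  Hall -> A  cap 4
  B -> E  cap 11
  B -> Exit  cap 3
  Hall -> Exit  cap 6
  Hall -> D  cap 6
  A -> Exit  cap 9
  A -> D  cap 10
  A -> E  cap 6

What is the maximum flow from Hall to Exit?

Augment Hall→Exit: bottleneck 6, flow now 6.
Augment Hall→A→Exit: bottleneck 4, flow now 10.
Augment Hall→D→Exit: bottleneck 3, flow now 13.
No augmenting path remains; maximum flow = 13.
In the residual graph, reachable from Hall: {Hall, D}.
Min-cut edges: Hall→A (4), Hall→Exit (6), D→Exit (3); capacity 4 + 6 + 3 = 13.
This cut is saturated, so no flow can exceed 13.

13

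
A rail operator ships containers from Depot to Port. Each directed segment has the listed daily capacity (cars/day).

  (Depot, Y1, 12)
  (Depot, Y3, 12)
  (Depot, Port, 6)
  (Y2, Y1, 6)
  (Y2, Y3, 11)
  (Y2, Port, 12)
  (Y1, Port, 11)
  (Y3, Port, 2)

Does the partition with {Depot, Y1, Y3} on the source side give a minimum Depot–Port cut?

Given cut capacity: 6 + 11 + 2 = 19.
Augment Depot→Port: bottleneck 6, flow now 6.
Augment Depot→Y1→Port: bottleneck 11, flow now 17.
Augment Depot→Y3→Port: bottleneck 2, flow now 19.
No augmenting path remains; maximum flow = 19.
Cut capacity 19 equals the max flow, so it is a minimum cut.

Yes — it is a minimum cut (capacity 19).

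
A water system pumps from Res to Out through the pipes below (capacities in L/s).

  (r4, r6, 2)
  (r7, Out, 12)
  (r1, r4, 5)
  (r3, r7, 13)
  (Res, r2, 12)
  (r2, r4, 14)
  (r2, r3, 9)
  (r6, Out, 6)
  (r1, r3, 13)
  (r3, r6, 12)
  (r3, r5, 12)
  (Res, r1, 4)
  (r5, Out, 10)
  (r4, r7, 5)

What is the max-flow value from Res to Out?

16

Augment Res→r1→r3→r5→Out: bottleneck 4, flow now 4.
Augment Res→r2→r3→r5→Out: bottleneck 6, flow now 10.
Augment Res→r2→r3→r6→Out: bottleneck 3, flow now 13.
Augment Res→r2→r4→r6→Out: bottleneck 2, flow now 15.
Augment Res→r2→r4→r7→Out: bottleneck 1, flow now 16.
No augmenting path remains; maximum flow = 16.
In the residual graph, reachable from Res: {Res}.
Min-cut edges: Res→r1 (4), Res→r2 (12); capacity 4 + 12 = 16.
This cut is saturated, so no flow can exceed 16.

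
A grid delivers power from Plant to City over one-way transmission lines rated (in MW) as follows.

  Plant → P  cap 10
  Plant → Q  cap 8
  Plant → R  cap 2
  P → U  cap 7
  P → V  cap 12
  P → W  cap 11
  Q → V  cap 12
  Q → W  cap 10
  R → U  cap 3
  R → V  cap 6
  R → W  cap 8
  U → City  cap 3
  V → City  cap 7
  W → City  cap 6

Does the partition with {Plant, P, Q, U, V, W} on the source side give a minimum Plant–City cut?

No — its capacity is 18, but the minimum cut has capacity 16.

Given cut capacity: 2 + 3 + 7 + 6 = 18.
Augment Plant→P→U→City: bottleneck 3, flow now 3.
Augment Plant→P→V→City: bottleneck 7, flow now 10.
Augment Plant→Q→W→City: bottleneck 6, flow now 16.
No augmenting path remains; maximum flow = 16.
In the residual graph, reachable from Plant: {Plant, P, Q, R, U, V, W}.
Min-cut edges: U→City (3), V→City (7), W→City (6); capacity 3 + 7 + 6 = 16.
Cut capacity 18 exceeds the max flow 16, so it is not minimum.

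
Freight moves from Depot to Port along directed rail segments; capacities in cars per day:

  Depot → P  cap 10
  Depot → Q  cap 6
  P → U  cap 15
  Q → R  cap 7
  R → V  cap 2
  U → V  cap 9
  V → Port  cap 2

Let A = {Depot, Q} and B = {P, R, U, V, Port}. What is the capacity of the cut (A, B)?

Edges leaving {Depot, Q}: Depot→P (10), Q→R (7).
Cut capacity = 10 + 7 = 17.

17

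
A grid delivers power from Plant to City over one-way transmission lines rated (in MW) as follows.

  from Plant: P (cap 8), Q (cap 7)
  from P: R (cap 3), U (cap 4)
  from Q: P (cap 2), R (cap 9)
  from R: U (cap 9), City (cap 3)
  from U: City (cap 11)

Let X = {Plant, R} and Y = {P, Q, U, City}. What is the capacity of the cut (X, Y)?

27

Edges leaving {Plant, R}: Plant→P (8), Plant→Q (7), R→U (9), R→City (3).
Cut capacity = 8 + 7 + 9 + 3 = 27.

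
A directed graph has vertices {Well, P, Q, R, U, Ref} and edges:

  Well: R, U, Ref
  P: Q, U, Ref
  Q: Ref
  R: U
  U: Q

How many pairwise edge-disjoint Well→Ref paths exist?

Assign every edge capacity 1; by Menger, the answer equals the max flow.
Path Well→Ref (+1); total 1.
Path Well→U→Q→Ref (+1); total 2.
No residual Well→Ref path; max flow = 2.
Certifying cut of size 2: {U→Q, Well→Ref}.

2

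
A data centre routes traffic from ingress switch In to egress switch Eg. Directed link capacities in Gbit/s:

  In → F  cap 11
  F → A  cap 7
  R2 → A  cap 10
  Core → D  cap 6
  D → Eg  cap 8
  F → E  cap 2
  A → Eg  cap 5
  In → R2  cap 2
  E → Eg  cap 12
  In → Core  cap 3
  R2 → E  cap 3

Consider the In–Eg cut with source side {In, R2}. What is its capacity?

Edges leaving {In, R2}: In→Core (3), In→F (11), R2→A (10), R2→E (3).
Cut capacity = 3 + 11 + 10 + 3 = 27.

27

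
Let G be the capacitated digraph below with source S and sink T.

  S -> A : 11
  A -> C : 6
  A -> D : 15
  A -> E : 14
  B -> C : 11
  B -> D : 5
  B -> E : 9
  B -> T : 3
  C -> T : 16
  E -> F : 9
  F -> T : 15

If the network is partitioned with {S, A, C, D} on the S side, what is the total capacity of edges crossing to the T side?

Edges leaving {S, A, C, D}: A→E (14), C→T (16).
Cut capacity = 14 + 16 = 30.

30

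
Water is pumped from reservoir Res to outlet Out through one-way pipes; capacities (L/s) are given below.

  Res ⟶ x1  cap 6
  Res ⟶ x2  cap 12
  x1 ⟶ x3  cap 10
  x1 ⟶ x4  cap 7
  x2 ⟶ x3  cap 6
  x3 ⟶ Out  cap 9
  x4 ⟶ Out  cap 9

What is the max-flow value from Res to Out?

12

Augment Res→x1→x3→Out: bottleneck 6, flow now 6.
Augment Res→x2→x3→Out: bottleneck 3, flow now 9.
Augment Res→x2→x3→x1→x4→Out: bottleneck 3, flow now 12. (uses reverse residual edge)
No augmenting path remains; maximum flow = 12.
In the residual graph, reachable from Res: {Res, x2}.
Min-cut edges: Res→x1 (6), x2→x3 (6); capacity 6 + 6 = 12.
This cut is saturated, so no flow can exceed 12.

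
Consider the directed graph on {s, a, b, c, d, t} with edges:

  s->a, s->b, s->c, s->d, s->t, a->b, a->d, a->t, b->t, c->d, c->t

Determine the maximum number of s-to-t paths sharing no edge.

4

Assign every edge capacity 1; by Menger, the answer equals the max flow.
Path s→t (+1); total 1.
Path s→a→t (+1); total 2.
Path s→b→t (+1); total 3.
Path s→c→t (+1); total 4.
No residual s→t path; max flow = 4.
Certifying cut of size 4: {s→a, s→b, s→c, s→t}.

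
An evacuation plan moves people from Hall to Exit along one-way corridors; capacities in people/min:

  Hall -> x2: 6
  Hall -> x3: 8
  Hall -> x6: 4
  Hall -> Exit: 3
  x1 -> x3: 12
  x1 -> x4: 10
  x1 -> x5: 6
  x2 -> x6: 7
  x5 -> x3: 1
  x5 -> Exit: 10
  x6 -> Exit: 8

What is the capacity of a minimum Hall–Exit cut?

Augment Hall→Exit: bottleneck 3, flow now 3.
Augment Hall→x6→Exit: bottleneck 4, flow now 7.
Augment Hall→x2→x6→Exit: bottleneck 4, flow now 11.
No augmenting path remains; maximum flow = 11.
By max-flow min-cut, the minimum cut capacity equals the max flow.
In the residual graph, reachable from Hall: {Hall, x2, x3, x6}.
Min-cut edges: Hall→Exit (3), x6→Exit (8); capacity 3 + 8 = 11.

11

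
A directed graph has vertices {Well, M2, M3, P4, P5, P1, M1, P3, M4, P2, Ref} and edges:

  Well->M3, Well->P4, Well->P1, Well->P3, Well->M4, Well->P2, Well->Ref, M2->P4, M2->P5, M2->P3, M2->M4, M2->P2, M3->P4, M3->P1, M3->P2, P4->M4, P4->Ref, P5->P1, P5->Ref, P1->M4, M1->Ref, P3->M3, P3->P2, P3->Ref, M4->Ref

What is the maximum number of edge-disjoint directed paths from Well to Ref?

Assign every edge capacity 1; by Menger, the answer equals the max flow.
Path Well→Ref (+1); total 1.
Path Well→P4→Ref (+1); total 2.
Path Well→P3→Ref (+1); total 3.
Path Well→M4→Ref (+1); total 4.
No residual Well→Ref path; max flow = 4.
Certifying cut of size 4: {M4→Ref, P4→Ref, Well→P3, Well→Ref}.

4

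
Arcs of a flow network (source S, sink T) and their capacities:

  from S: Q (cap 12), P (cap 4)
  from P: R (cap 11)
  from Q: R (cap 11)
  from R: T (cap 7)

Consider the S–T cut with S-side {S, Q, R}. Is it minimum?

No — its capacity is 11, but the minimum cut has capacity 7.

Given cut capacity: 4 + 7 = 11.
Augment S→P→R→T: bottleneck 4, flow now 4.
Augment S→Q→R→T: bottleneck 3, flow now 7.
No augmenting path remains; maximum flow = 7.
In the residual graph, reachable from S: {S, P, Q, R}.
Min-cut edges: R→T (7); capacity 7 = 7.
Cut capacity 11 exceeds the max flow 7, so it is not minimum.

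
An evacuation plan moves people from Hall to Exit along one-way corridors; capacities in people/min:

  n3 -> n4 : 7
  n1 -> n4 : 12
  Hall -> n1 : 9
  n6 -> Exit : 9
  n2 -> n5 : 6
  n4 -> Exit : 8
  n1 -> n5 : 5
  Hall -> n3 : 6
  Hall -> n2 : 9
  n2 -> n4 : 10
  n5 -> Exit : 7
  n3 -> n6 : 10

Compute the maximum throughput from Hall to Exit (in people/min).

Augment Hall→n1→n4→Exit: bottleneck 8, flow now 8.
Augment Hall→n1→n5→Exit: bottleneck 1, flow now 9.
Augment Hall→n2→n5→Exit: bottleneck 6, flow now 15.
Augment Hall→n3→n6→Exit: bottleneck 6, flow now 21.
No augmenting path remains; maximum flow = 21.
In the residual graph, reachable from Hall: {Hall, n1, n2, n4, n5}.
Min-cut edges: Hall→n3 (6), n4→Exit (8), n5→Exit (7); capacity 6 + 8 + 7 = 21.
This cut is saturated, so no flow can exceed 21.

21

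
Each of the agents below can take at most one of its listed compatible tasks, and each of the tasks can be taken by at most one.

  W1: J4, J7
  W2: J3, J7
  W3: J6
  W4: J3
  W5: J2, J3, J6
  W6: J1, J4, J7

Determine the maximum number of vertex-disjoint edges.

Unit-capacity flow: source→left, listed edges, right→sink; max matching = max flow.
Augmenting path W1→J4 (+1); matched 1.
Augmenting path W2→J3 (+1); matched 2.
Augmenting path W3→J6 (+1); matched 3.
Augmenting path W5→J2 (+1); matched 4.
Augmenting path W6→J1 (+1); matched 5.
Augmenting path W4→J3→W2→J7 (+1); matched 6.
No augmenting path remains; maximum matching = 6.
König certificate: {W1, W2, W3, W4, W5, W6} is a vertex cover of size 6 (every listed pair touches it), so no matching can be larger.

6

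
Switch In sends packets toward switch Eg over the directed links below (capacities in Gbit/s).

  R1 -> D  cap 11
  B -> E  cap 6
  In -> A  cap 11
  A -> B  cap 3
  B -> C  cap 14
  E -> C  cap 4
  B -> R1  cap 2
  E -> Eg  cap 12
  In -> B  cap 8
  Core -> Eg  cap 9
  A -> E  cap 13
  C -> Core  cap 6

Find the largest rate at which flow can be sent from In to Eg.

Augment In→B→E→Eg: bottleneck 6, flow now 6.
Augment In→A→E→Eg: bottleneck 6, flow now 12.
Augment In→B→C→Core→Eg: bottleneck 2, flow now 14.
Augment In→A→B→C→Core→Eg: bottleneck 3, flow now 17.
Augment In→A→E→C→Core→Eg: bottleneck 1, flow now 18.
No augmenting path remains; maximum flow = 18.
In the residual graph, reachable from In: {In, B, R1, A, E, D, C}.
Min-cut edges: E→Eg (12), C→Core (6); capacity 12 + 6 = 18.
This cut is saturated, so no flow can exceed 18.

18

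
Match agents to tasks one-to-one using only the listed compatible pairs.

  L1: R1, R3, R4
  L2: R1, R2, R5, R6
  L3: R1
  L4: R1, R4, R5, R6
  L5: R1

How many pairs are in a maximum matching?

4

Unit-capacity flow: source→left, listed edges, right→sink; max matching = max flow.
Augmenting path L1→R1 (+1); matched 1.
Augmenting path L2→R2 (+1); matched 2.
Augmenting path L4→R4 (+1); matched 3.
Augmenting path L3→R1→L1→R3 (+1); matched 4.
No augmenting path remains; maximum matching = 4.
König certificate: {L1, L2, L4, R1} is a vertex cover of size 4 (every listed pair touches it), so no matching can be larger.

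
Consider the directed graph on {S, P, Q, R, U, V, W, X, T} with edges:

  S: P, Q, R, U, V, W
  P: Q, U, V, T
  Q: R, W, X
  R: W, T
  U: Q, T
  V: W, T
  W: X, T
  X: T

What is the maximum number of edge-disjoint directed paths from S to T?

6

Assign every edge capacity 1; by Menger, the answer equals the max flow.
Path S→P→T (+1); total 1.
Path S→R→T (+1); total 2.
Path S→U→T (+1); total 3.
Path S→V→T (+1); total 4.
Path S→W→T (+1); total 5.
Path S→Q→X→T (+1); total 6.
No residual S→T path; max flow = 6.
Certifying cut of size 6: {S→P, S→Q, S→R, S→U, S→V, S→W}.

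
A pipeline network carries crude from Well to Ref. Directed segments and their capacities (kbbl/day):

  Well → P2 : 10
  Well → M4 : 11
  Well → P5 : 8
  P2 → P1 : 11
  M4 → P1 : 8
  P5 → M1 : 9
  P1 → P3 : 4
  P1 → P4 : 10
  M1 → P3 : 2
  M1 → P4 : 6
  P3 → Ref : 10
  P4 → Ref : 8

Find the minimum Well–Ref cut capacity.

Augment Well→P2→P1→P3→Ref: bottleneck 4, flow now 4.
Augment Well→P2→P1→P4→Ref: bottleneck 6, flow now 10.
Augment Well→M4→P1→P4→Ref: bottleneck 2, flow now 12.
Augment Well→P5→M1→P3→Ref: bottleneck 2, flow now 14.
No augmenting path remains; maximum flow = 14.
By max-flow min-cut, the minimum cut capacity equals the max flow.
In the residual graph, reachable from Well: {Well, P2, M4, P5, P1, M1, P4}.
Min-cut edges: P1→P3 (4), M1→P3 (2), P4→Ref (8); capacity 4 + 2 + 8 = 14.

14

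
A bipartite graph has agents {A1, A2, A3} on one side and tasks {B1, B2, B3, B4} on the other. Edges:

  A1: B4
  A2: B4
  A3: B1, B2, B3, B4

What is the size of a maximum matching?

Unit-capacity flow: source→left, listed edges, right→sink; max matching = max flow.
Augmenting path A1→B4 (+1); matched 1.
Augmenting path A3→B1 (+1); matched 2.
No augmenting path remains; maximum matching = 2.
König certificate: {A3, B4} is a vertex cover of size 2 (every listed pair touches it), so no matching can be larger.

2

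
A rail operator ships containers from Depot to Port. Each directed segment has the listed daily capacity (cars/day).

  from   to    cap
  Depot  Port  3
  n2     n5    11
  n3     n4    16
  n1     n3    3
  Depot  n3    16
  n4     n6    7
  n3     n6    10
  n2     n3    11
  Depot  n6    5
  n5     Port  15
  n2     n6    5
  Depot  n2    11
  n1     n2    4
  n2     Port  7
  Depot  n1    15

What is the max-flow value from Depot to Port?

18

Augment Depot→Port: bottleneck 3, flow now 3.
Augment Depot→n2→Port: bottleneck 7, flow now 10.
Augment Depot→n2→n5→Port: bottleneck 4, flow now 14.
Augment Depot→n1→n2→n5→Port: bottleneck 4, flow now 18.
No augmenting path remains; maximum flow = 18.
In the residual graph, reachable from Depot: {Depot, n1, n3, n4, n6}.
Min-cut edges: Depot→n2 (11), Depot→Port (3), n1→n2 (4); capacity 11 + 3 + 4 = 18.
This cut is saturated, so no flow can exceed 18.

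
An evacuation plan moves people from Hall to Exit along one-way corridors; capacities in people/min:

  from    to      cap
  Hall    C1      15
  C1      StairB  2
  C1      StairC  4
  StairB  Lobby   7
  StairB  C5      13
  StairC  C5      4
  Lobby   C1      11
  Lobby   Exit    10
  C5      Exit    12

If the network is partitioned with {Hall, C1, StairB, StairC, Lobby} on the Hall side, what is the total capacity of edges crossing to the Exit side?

Edges leaving {Hall, C1, StairB, StairC, Lobby}: StairB→C5 (13), StairC→C5 (4), Lobby→Exit (10).
Cut capacity = 13 + 4 + 10 = 27.

27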